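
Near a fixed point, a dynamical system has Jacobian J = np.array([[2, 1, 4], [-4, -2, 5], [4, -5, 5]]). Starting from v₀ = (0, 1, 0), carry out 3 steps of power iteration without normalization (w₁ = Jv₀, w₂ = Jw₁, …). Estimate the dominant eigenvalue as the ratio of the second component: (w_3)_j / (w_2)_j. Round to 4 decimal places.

λ ≈ -3.0000

w1 = Jv₀ = (2·0 + 1·1 + 4·0; (-4)·0 + (-2)·1 + 5·0; 4·0 + (-5)·1 + 5·0) = (1, -2, -5)
w2 = Jw1 = (2·1 + 1·(-2) + 4·(-5); (-4)·1 + (-2)·(-2) + 5·(-5); 4·1 + (-5)·(-2) + 5·(-5)) = (-20, -25, -11)
w3 = Jw2 = (-109, 75, -10)
Ratio at component: 75 / -25 = -3.0000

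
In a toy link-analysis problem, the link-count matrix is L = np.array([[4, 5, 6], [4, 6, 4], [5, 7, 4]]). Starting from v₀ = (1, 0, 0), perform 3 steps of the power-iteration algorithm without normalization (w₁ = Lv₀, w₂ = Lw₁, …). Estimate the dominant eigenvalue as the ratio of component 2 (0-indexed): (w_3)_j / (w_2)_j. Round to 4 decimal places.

w1 = Lv₀ = (4, 4, 5)
w2 = Lw1 = (66, 60, 68)
w3 = Lw2 = (972, 896, 1022)
Ratio at component: 1022 / 68 = 15.0294

15.0294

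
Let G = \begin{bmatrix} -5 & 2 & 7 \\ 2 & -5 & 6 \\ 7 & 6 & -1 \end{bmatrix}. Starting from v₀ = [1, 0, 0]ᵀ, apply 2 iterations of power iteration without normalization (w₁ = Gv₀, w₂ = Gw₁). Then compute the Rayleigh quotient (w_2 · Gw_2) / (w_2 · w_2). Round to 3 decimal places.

λ ≈ -9.046

w1 = Gv₀ = (-5, 2, 7)
w2 = Gw1 = (78, 22, -30)
Gw2 = (-556, -134, 708)
w2·Gw2 = 78·(-556) + 22·(-134) + (-30)·708 = -67556; w2·w2 = 78·78 + 22·22 + (-30)·(-30) = 7468
λ ≈ -67556/7468 = -9.046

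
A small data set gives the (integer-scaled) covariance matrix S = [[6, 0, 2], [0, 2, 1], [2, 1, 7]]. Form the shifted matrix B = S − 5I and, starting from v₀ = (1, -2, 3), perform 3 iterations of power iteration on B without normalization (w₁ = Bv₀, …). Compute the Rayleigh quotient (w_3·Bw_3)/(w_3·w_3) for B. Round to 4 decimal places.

B = S − 5I has rows (1, 0, 2); (0, -3, 1); (2, 1, 2)
w1 = Bv₀ = (7, 9, 6)
w2 = Bw1 = (19, -21, 35)
w3 = Bw2 = (89, 98, 87)
Bw3 = (263, -207, 450)
w3·Bw3 = 42271; w3·w3 = 25094; μ ≈ 42271/25094 = 1.6845

1.6845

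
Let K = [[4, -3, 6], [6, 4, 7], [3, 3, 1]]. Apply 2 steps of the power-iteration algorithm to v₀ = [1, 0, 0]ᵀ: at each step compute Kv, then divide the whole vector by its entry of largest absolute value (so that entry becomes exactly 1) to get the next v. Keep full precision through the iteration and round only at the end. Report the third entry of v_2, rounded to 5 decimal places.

Kv0 = (4.000000, 6.000000, 3.000000); divide by 6.000000 → v1 = (0.666667, 1.000000, 0.500000)
Kv1 = (2.666667, 11.500000, 5.500000); divide by 11.500000 → v2 = (0.231884, 1.000000, 0.478261)
Requested entry of v2: 33/69 = 0.47826

0.47826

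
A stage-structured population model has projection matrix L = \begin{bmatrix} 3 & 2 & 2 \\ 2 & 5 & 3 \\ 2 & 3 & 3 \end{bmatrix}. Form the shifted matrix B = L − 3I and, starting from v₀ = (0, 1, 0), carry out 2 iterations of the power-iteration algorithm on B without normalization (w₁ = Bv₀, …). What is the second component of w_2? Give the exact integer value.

B = L − 3I has rows (0, 2, 2); (2, 2, 3); (2, 3, 0)
w1 = Bv₀ = (2, 2, 3)
w2 = Bw1 = (10, 17, 10)
Requested component of w2: 17

17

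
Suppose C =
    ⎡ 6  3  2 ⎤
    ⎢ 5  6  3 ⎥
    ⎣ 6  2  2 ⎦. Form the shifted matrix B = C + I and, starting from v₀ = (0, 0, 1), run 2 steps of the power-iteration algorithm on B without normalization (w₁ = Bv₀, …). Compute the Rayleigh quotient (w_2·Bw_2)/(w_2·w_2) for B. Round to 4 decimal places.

μ ≈ 12.6871

B = C + I has rows (7, 3, 2); (5, 7, 3); (6, 2, 3)
w1 = Bv₀ = (7·0 + 3·0 + 2·1; 5·0 + 7·0 + 3·1; 6·0 + 2·0 + 3·1) = (2, 3, 3)
w2 = Bw1 = (7·2 + 3·3 + 2·3; 5·2 + 7·3 + 3·3; 6·2 + 2·3 + 3·3) = (29, 40, 27)
Bw2 = (377, 506, 335)
w2·Bw2 = 40218; w2·w2 = 3170; μ ≈ 40218/3170 = 12.6871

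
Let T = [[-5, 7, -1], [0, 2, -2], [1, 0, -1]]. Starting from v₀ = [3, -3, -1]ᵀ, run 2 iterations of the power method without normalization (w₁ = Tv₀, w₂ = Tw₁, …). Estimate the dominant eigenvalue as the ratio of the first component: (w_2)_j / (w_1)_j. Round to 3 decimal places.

w1 = Tv₀ = ((-5)·3 + 7·(-3) + (-1)·(-1); 0·3 + 2·(-3) + (-2)·(-1); 1·3 + 0·(-3) + (-1)·(-1)) = (-35, -4, 4)
w2 = Tw1 = ((-5)·(-35) + 7·(-4) + (-1)·4; 0·(-35) + 2·(-4) + (-2)·4; 1·(-35) + 0·(-4) + (-1)·4) = (143, -16, -39)
Ratio at component: 143 / -35 = -4.086

λ ≈ -4.086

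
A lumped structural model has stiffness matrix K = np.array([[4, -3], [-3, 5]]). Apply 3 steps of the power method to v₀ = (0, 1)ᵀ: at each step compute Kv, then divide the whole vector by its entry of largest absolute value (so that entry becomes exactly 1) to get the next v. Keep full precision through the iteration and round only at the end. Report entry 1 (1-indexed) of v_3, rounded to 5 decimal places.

-0.83665

Kv0 = (-3.000000, 5.000000); divide by 5.000000 → v1 = (-0.600000, 1.000000)
Kv1 = (-5.400000, 6.800000); divide by 6.800000 → v2 = (-0.794118, 1.000000)
Kv2 = (-6.176471, 7.382353); divide by 7.382353 → v3 = (-0.836653, 1.000000)
Requested entry of v3: -210/251 = -0.83665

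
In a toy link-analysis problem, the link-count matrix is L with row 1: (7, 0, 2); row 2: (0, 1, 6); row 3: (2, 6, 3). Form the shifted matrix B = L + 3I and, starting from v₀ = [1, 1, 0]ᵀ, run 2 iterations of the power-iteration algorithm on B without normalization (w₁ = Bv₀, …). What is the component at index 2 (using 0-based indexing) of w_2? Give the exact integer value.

92

B = L + 3I has rows (10, 0, 2); (0, 4, 6); (2, 6, 6)
w1 = Bv₀ = (10·1 + 0·1 + 2·0; 0·1 + 4·1 + 6·0; 2·1 + 6·1 + 6·0) = (10, 4, 8)
w2 = Bw1 = (10·10 + 0·4 + 2·8; 0·10 + 4·4 + 6·8; 2·10 + 6·4 + 6·8) = (116, 64, 92)
Requested component of w2: 92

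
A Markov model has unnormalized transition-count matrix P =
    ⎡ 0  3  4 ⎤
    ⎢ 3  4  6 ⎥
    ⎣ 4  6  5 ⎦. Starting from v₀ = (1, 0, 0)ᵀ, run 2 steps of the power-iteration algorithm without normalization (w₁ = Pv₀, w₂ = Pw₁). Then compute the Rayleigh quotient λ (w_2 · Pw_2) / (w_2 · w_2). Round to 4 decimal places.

w1 = Pv₀ = (0·1 + 3·0 + 4·0; 3·1 + 4·0 + 6·0; 4·1 + 6·0 + 5·0) = (0, 3, 4)
w2 = Pw1 = (0·0 + 3·3 + 4·4; 3·0 + 4·3 + 6·4; 4·0 + 6·3 + 5·4) = (25, 36, 38)
Pw2 = (260, 447, 506)
w2·Pw2 = 25·260 + 36·447 + 38·506 = 41820; w2·w2 = 25·25 + 36·36 + 38·38 = 3365
λ ≈ 41820/3365 = 12.4279

λ ≈ 12.4279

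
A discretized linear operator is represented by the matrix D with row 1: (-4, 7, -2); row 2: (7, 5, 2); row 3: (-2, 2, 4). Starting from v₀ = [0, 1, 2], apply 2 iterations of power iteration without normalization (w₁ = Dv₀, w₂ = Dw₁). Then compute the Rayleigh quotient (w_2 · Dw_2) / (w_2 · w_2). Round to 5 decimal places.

8.38224

w1 = Dv₀ = (3, 9, 10)
w2 = Dw1 = (31, 86, 52)
Dw2 = (374, 751, 318)
w2·Dw2 = 31·374 + 86·751 + 52·318 = 92716; w2·w2 = 31·31 + 86·86 + 52·52 = 11061
λ ≈ 92716/11061 = 8.38224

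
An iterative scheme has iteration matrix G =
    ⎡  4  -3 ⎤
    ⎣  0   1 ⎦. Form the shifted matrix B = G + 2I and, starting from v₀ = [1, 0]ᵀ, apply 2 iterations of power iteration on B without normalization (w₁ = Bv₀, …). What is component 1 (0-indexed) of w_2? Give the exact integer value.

B = G + 2I has rows (6, -3); (0, 3)
w1 = Bv₀ = (6·1 + (-3)·0; 0·1 + 3·0) = (6, 0)
w2 = Bw1 = (6·6 + (-3)·0; 0·6 + 3·0) = (36, 0)
Requested component of w2: 0

0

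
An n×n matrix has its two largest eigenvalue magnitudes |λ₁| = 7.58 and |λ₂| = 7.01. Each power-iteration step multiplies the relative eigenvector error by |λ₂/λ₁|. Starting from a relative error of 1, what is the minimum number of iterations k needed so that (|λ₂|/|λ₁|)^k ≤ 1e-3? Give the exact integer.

|λ₂/λ₁| = 7.01/7.58 = 0.92480
Need k ≥ ln(1e-3) / ln(0.92480) = -6.9078 / -0.0782 ≈ 88.362
Smallest integer k satisfying the bound: 89

89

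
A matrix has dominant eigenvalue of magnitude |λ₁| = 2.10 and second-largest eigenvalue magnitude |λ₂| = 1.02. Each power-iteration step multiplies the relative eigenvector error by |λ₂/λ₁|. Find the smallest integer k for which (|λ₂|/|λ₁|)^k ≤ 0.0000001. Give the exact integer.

23

|λ₂/λ₁| = 1.02/2.10 = 0.48571
Need k ≥ ln(0.0000001) / ln(0.48571) = -16.1181 / -0.7221 ≈ 22.320
Smallest integer k satisfying the bound: 23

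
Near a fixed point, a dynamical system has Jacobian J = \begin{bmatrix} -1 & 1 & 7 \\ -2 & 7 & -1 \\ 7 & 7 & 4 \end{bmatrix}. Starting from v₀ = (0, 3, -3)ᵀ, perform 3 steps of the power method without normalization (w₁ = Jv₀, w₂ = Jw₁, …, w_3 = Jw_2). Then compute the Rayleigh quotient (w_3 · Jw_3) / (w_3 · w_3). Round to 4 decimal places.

9.1252

w1 = Jv₀ = ((-1)·0 + 1·3 + 7·(-3); (-2)·0 + 7·3 + (-1)·(-3); 7·0 + 7·3 + 4·(-3)) = (-18, 24, 9)
w2 = Jw1 = ((-1)·(-18) + 1·24 + 7·9; (-2)·(-18) + 7·24 + (-1)·9; 7·(-18) + 7·24 + 4·9) = (105, 195, 78)
w3 = Jw2 = (636, 1077, 2412)
Jw3 = (17325, 3855, 21639)
w3·Jw3 = 636·17325 + 1077·3855 + 2412·21639 = 67363803; w3·w3 = 636·636 + 1077·1077 + 2412·2412 = 7382169
λ ≈ 67363803/7382169 = 9.1252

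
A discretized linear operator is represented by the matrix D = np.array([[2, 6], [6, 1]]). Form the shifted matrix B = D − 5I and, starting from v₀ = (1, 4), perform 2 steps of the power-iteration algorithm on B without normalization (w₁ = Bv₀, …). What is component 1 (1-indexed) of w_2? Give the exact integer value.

B = D − 5I has rows (-3, 6); (6, -4)
w1 = Bv₀ = (21, -10)
w2 = Bw1 = (-123, 166)
Requested component of w2: -123

-123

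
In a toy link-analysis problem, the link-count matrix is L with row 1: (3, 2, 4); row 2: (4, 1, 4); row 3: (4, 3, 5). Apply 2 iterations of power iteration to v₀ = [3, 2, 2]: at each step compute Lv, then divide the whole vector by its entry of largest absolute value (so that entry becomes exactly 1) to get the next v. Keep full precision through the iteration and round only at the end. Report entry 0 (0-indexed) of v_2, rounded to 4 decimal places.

0.7552

Lv0 = (21.00000, 22.00000, 28.00000); divide by 28.00000 → v1 = (0.75000, 0.78571, 1.00000)
Lv1 = (7.82143, 7.78571, 10.35714); divide by 10.35714 → v2 = (0.75517, 0.75172, 1.00000)
Requested entry of v2: 219/290 = 0.7552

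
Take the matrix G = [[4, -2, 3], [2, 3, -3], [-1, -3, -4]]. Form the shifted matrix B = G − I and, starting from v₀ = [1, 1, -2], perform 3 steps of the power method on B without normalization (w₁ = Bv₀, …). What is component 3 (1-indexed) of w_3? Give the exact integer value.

B = G − I has rows (3, -2, 3); (2, 2, -3); (-1, -3, -5)
w1 = Bv₀ = (3·1 + (-2)·1 + 3·(-2); 2·1 + 2·1 + (-3)·(-2); (-1)·1 + (-3)·1 + (-5)·(-2)) = (-5, 10, 6)
w2 = Bw1 = (3·(-5) + (-2)·10 + 3·6; 2·(-5) + 2·10 + (-3)·6; (-1)·(-5) + (-3)·10 + (-5)·6) = (-17, -8, -55)
w3 = Bw2 = (-200, 115, 316)
Requested component of w3: 316

316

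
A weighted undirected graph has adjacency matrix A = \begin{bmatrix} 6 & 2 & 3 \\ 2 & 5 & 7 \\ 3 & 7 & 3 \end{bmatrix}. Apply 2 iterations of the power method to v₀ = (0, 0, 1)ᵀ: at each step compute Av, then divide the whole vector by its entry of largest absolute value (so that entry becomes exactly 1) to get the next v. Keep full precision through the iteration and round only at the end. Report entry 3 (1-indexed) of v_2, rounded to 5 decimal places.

Av0 = (3.000000, 7.000000, 3.000000); divide by 7.000000 → v1 = (0.428571, 1.000000, 0.428571)
Av1 = (5.857143, 8.857143, 9.571429); divide by 9.571429 → v2 = (0.611940, 0.925373, 1.000000)
Requested entry of v2: 67/67 = 1.00000

1.00000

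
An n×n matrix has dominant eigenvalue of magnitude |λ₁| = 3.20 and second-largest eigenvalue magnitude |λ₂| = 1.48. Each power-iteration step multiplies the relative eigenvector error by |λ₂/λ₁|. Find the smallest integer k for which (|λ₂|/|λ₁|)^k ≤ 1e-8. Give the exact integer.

24

|λ₂/λ₁| = 1.48/3.20 = 0.46250
Need k ≥ ln(1e-8) / ln(0.46250) = -18.4207 / -0.7711 ≈ 23.889
Smallest integer k satisfying the bound: 24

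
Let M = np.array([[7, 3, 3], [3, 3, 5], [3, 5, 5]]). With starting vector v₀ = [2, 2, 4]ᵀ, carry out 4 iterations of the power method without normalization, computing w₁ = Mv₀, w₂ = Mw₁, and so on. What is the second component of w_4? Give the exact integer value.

56620

w1 = Mv₀ = (7·2 + 3·2 + 3·4; 3·2 + 3·2 + 5·4; 3·2 + 5·2 + 5·4) = (32, 32, 36)
w2 = Mw1 = (7·32 + 3·32 + 3·36; 3·32 + 3·32 + 5·36; 3·32 + 5·32 + 5·36) = (428, 372, 436)
w3 = Mw2 = (5420, 4580, 5324)
w4 = Mw3 = (67652, 56620, 65780)
The requested component of w4 is 56620.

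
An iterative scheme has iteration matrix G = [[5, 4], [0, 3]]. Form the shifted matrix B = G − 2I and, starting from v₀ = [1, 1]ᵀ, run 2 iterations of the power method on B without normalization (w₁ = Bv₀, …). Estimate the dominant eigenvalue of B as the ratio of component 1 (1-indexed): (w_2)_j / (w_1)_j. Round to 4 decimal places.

μ ≈ 3.5714

B = G − 2I has rows (3, 4); (0, 1)
w1 = Bv₀ = (3·1 + 4·1; 0·1 + 1·1) = (7, 1)
w2 = Bw1 = (3·7 + 4·1; 0·7 + 1·1) = (25, 1)
Ratio: 25/7 = 3.5714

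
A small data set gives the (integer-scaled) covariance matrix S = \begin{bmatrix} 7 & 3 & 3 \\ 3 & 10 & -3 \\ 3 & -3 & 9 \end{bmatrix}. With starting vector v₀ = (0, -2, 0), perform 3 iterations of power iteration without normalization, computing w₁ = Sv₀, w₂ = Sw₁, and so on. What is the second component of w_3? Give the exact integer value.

w1 = Sv₀ = (7·0 + 3·(-2) + 3·0; 3·0 + 10·(-2) + (-3)·0; 3·0 + (-3)·(-2) + 9·0) = (-6, -20, 6)
w2 = Sw1 = (7·(-6) + 3·(-20) + 3·6; 3·(-6) + 10·(-20) + (-3)·6; 3·(-6) + (-3)·(-20) + 9·6) = (-84, -236, 96)
w3 = Sw2 = (-1008, -2900, 1320)
The requested component of w3 is -2900.

-2900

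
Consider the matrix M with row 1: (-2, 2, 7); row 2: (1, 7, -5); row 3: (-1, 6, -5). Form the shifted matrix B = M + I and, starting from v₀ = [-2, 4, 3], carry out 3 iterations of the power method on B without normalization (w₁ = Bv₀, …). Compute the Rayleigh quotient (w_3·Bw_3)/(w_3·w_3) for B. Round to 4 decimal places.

6.3675

B = M + I has rows (-1, 2, 7); (1, 8, -5); (-1, 6, -4)
w1 = Bv₀ = ((-1)·(-2) + 2·4 + 7·3; 1·(-2) + 8·4 + (-5)·3; (-1)·(-2) + 6·4 + (-4)·3) = (31, 15, 14)
w2 = Bw1 = ((-1)·31 + 2·15 + 7·14; 1·31 + 8·15 + (-5)·14; (-1)·31 + 6·15 + (-4)·14) = (97, 81, 3)
w3 = Bw2 = (86, 730, 377)
Bw3 = (4013, 4041, 2786)
w3·Bw3 = 4345370; w3·w3 = 682425; μ ≈ 4345370/682425 = 6.3675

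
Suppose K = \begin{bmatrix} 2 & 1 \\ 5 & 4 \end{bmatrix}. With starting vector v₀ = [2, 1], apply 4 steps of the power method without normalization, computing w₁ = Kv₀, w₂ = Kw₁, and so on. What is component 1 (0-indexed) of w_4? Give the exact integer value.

2421

w1 = Kv₀ = (2·2 + 1·1; 5·2 + 4·1) = (5, 14)
w2 = Kw1 = (2·5 + 1·14; 5·5 + 4·14) = (24, 81)
w3 = Kw2 = (129, 444)
w4 = Kw3 = (702, 2421)
The requested component of w4 is 2421.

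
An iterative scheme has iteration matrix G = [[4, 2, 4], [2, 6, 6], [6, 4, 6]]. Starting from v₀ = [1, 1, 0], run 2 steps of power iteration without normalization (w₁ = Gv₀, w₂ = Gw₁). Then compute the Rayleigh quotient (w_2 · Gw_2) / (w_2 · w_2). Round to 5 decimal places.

w1 = Gv₀ = (4·1 + 2·1 + 4·0; 2·1 + 6·1 + 6·0; 6·1 + 4·1 + 6·0) = (6, 8, 10)
w2 = Gw1 = (4·6 + 2·8 + 4·10; 2·6 + 6·8 + 6·10; 6·6 + 4·8 + 6·10) = (80, 120, 128)
Gw2 = (1072, 1648, 1728)
w2·Gw2 = 80·1072 + 120·1648 + 128·1728 = 504704; w2·w2 = 80·80 + 120·120 + 128·128 = 37184
λ ≈ 504704/37184 = 13.57315

λ ≈ 13.57315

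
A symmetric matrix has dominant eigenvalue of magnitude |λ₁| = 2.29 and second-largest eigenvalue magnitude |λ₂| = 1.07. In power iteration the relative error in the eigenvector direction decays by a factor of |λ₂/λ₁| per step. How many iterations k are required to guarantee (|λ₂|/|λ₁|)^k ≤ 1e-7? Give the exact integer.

|λ₂/λ₁| = 1.07/2.29 = 0.46725
Need k ≥ ln(1e-7) / ln(0.46725) = -16.1181 / -0.7609 ≈ 21.183
Smallest integer k satisfying the bound: 22

22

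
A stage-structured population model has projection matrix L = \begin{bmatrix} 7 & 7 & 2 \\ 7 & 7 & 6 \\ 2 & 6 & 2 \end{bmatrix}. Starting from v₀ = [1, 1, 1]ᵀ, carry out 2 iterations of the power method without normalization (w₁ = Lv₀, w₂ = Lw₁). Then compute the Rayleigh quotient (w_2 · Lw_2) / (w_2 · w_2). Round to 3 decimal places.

16.314

w1 = Lv₀ = (16, 20, 10)
w2 = Lw1 = (272, 312, 172)
Lw2 = (4432, 5120, 2760)
w2·Lw2 = 272·4432 + 312·5120 + 172·2760 = 3277664; w2·w2 = 272·272 + 312·312 + 172·172 = 200912
λ ≈ 3277664/200912 = 16.314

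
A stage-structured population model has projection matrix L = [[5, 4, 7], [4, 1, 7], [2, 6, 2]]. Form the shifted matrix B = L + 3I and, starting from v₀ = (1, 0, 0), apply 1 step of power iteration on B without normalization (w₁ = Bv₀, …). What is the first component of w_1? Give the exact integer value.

B = L + 3I has rows (8, 4, 7); (4, 4, 7); (2, 6, 5)
w1 = Bv₀ = (8·1 + 4·0 + 7·0; 4·1 + 4·0 + 7·0; 2·1 + 6·0 + 5·0) = (8, 4, 2)
Requested component of w1: 8

8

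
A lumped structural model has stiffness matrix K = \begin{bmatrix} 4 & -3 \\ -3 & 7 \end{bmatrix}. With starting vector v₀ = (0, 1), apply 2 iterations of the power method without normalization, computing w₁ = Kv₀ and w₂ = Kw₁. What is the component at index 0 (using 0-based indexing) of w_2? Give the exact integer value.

w1 = Kv₀ = (-3, 7)
w2 = Kw1 = (-33, 58)
The requested component of w2 is -33.

-33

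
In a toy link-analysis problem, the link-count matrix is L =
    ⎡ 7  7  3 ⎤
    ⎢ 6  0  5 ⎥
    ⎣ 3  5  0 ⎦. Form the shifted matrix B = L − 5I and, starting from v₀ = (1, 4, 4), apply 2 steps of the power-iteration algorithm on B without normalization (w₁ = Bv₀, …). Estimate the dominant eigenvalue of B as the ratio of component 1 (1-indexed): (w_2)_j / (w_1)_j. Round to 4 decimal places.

3.2143

B = L − 5I has rows (2, 7, 3); (6, -5, 5); (3, 5, -5)
w1 = Bv₀ = (42, 6, 3)
w2 = Bw1 = (135, 237, 141)
Ratio: 135/42 = 3.2143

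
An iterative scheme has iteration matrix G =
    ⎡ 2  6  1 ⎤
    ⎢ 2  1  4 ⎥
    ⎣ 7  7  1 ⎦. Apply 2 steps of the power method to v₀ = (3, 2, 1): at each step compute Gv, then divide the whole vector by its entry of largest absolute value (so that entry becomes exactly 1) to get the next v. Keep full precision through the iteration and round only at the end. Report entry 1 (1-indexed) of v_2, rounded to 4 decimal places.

Gv0 = (19.00000, 12.00000, 36.00000); divide by 36.00000 → v1 = (0.52778, 0.33333, 1.00000)
Gv1 = (4.05556, 5.38889, 7.02778); divide by 7.02778 → v2 = (0.57708, 0.76680, 1.00000)
Requested entry of v2: 146/253 = 0.5771

0.5771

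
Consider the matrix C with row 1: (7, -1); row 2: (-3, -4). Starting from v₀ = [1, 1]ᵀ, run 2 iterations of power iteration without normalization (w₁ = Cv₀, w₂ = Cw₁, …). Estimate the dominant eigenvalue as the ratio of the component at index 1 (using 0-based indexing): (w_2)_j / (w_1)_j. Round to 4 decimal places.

-1.4286

w1 = Cv₀ = (6, -7)
w2 = Cw1 = (49, 10)
Ratio at component: 10 / -7 = -1.4286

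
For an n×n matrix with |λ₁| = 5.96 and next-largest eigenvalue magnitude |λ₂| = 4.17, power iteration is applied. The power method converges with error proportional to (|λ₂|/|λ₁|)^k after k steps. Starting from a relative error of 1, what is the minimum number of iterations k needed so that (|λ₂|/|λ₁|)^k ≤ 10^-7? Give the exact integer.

46

|λ₂/λ₁| = 4.17/5.96 = 0.69966
Need k ≥ ln(10^-7) / ln(0.69966) = -16.1181 / -0.3572 ≈ 45.129
Smallest integer k satisfying the bound: 46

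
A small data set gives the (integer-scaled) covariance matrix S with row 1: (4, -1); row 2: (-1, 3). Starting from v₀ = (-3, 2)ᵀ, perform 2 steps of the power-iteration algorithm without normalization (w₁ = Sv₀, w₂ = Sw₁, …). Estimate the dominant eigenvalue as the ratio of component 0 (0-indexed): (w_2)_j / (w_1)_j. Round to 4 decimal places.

w1 = Sv₀ = (-14, 9)
w2 = Sw1 = (-65, 41)
Ratio at component: -65 / -14 = 4.6429

λ ≈ 4.6429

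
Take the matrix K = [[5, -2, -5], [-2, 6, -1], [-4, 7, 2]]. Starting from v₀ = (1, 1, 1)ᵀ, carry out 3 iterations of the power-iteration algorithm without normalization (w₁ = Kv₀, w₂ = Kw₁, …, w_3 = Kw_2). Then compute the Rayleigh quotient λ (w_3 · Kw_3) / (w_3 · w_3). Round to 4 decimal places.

w1 = Kv₀ = (5·1 + (-2)·1 + (-5)·1; (-2)·1 + 6·1 + (-1)·1; (-4)·1 + 7·1 + 2·1) = (-2, 3, 5)
w2 = Kw1 = (5·(-2) + (-2)·3 + (-5)·5; (-2)·(-2) + 6·3 + (-1)·5; (-4)·(-2) + 7·3 + 2·5) = (-41, 17, 39)
w3 = Kw2 = (-434, 145, 361)
Kw3 = (-4265, 1377, 3473)
w3·Kw3 = (-434)·(-4265) + 145·1377 + 361·3473 = 3304428; w3·w3 = (-434)·(-434) + 145·145 + 361·361 = 339702
λ ≈ 3304428/339702 = 9.7274

9.7274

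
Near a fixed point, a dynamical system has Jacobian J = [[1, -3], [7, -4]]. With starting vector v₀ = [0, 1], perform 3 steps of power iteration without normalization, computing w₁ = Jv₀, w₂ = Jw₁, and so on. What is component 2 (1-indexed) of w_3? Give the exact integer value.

w1 = Jv₀ = (1·0 + (-3)·1; 7·0 + (-4)·1) = (-3, -4)
w2 = Jw1 = (1·(-3) + (-3)·(-4); 7·(-3) + (-4)·(-4)) = (9, -5)
w3 = Jw2 = (24, 83)
The requested component of w3 is 83.

83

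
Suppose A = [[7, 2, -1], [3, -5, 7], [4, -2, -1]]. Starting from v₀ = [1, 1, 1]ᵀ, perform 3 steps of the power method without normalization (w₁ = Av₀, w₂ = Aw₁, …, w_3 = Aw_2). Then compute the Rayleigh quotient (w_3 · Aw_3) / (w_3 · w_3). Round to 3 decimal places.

6.348

w1 = Av₀ = (7·1 + 2·1 + (-1)·1; 3·1 + (-5)·1 + 7·1; 4·1 + (-2)·1 + (-1)·1) = (8, 5, 1)
w2 = Aw1 = (7·8 + 2·5 + (-1)·1; 3·8 + (-5)·5 + 7·1; 4·8 + (-2)·5 + (-1)·1) = (65, 6, 21)
w3 = Aw2 = (446, 312, 227)
Aw3 = (3519, 1367, 933)
w3·Aw3 = 446·3519 + 312·1367 + 227·933 = 2207769; w3·w3 = 446·446 + 312·312 + 227·227 = 347789
λ ≈ 2207769/347789 = 6.348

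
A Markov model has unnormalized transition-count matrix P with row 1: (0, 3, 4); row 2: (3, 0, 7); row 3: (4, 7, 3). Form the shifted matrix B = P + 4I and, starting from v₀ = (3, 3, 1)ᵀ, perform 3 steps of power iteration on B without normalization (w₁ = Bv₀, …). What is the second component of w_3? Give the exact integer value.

6932

B = P + 4I has rows (4, 3, 4); (3, 4, 7); (4, 7, 7)
w1 = Bv₀ = (4·3 + 3·3 + 4·1; 3·3 + 4·3 + 7·1; 4·3 + 7·3 + 7·1) = (25, 28, 40)
w2 = Bw1 = (4·25 + 3·28 + 4·40; 3·25 + 4·28 + 7·40; 4·25 + 7·28 + 7·40) = (344, 467, 576)
w3 = Bw2 = (5081, 6932, 8677)
Requested component of w3: 6932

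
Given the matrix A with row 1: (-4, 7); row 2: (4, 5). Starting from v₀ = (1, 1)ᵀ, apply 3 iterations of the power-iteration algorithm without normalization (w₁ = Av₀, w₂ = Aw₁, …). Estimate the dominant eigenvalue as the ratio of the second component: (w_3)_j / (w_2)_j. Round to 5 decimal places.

8.57895

w1 = Av₀ = ((-4)·1 + 7·1; 4·1 + 5·1) = (3, 9)
w2 = Aw1 = ((-4)·3 + 7·9; 4·3 + 5·9) = (51, 57)
w3 = Aw2 = (195, 489)
Ratio at component: 489 / 57 = 8.57895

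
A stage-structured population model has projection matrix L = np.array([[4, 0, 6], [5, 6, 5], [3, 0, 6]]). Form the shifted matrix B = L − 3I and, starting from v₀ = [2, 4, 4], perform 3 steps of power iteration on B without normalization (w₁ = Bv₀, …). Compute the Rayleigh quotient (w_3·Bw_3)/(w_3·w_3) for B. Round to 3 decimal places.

6.569

B = L − 3I has rows (1, 0, 6); (5, 3, 5); (3, 0, 3)
w1 = Bv₀ = (26, 42, 18)
w2 = Bw1 = (134, 346, 132)
w3 = Bw2 = (926, 2368, 798)
Bw3 = (5714, 15724, 5172)
w3·Bw3 = 46652852; w3·w3 = 7101704; μ ≈ 46652852/7101704 = 6.569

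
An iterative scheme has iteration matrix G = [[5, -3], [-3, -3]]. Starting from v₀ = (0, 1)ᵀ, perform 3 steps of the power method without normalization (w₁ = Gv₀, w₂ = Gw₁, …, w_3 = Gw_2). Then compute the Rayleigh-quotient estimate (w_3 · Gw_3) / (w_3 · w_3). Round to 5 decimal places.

λ ≈ 1.58621

w1 = Gv₀ = (5·0 + (-3)·1; (-3)·0 + (-3)·1) = (-3, -3)
w2 = Gw1 = (5·(-3) + (-3)·(-3); (-3)·(-3) + (-3)·(-3)) = (-6, 18)
w3 = Gw2 = (-84, -36)
Gw3 = (-312, 360)
w3·Gw3 = (-84)·(-312) + (-36)·360 = 13248; w3·w3 = (-84)·(-84) + (-36)·(-36) = 8352
λ ≈ 13248/8352 = 1.58621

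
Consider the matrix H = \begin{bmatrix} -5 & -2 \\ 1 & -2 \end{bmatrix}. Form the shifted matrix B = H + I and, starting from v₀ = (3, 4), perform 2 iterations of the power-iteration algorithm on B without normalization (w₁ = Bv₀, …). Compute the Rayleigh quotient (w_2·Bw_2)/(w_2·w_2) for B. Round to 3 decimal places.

μ ≈ -3.627

B = H + I has rows (-4, -2); (1, -1)
w1 = Bv₀ = ((-4)·3 + (-2)·4; 1·3 + (-1)·4) = (-20, -1)
w2 = Bw1 = ((-4)·(-20) + (-2)·(-1); 1·(-20) + (-1)·(-1)) = (82, -19)
Bw2 = (-290, 101)
w2·Bw2 = -25699; w2·w2 = 7085; μ ≈ -25699/7085 = -3.627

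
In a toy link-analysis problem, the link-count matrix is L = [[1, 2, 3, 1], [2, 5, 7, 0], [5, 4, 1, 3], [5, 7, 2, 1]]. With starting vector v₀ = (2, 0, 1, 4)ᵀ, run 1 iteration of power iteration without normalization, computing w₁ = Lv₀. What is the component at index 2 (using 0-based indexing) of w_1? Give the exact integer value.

23

w1 = Lv₀ = (1·2 + 2·0 + 3·1 + 1·4; 2·2 + 5·0 + 7·1 + 0·4; 5·2 + 4·0 + 1·1 + 3·4; 5·2 + 7·0 + 2·1 + 1·4) = (9, 11, 23, 16)
The requested component of w1 is 23.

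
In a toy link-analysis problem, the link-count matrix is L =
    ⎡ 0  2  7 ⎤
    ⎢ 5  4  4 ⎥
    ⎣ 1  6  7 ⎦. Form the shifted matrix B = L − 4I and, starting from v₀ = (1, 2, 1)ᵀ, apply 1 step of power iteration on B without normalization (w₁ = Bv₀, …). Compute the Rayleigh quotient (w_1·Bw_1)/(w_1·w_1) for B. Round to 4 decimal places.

8.6762

B = L − 4I has rows (-4, 2, 7); (5, 0, 4); (1, 6, 3)
w1 = Bv₀ = (7, 9, 16)
Bw1 = (102, 99, 109)
w1·Bw1 = 3349; w1·w1 = 386; μ ≈ 3349/386 = 8.6762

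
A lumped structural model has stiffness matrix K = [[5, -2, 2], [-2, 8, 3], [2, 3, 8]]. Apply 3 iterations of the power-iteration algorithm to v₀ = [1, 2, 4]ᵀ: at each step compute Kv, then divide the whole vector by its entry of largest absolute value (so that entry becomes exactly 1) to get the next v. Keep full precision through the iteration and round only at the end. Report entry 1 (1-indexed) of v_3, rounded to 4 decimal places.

0.1310

Kv0 = (9.00000, 26.00000, 40.00000); divide by 40.00000 → v1 = (0.22500, 0.65000, 1.00000)
Kv1 = (1.82500, 7.75000, 10.40000); divide by 10.40000 → v2 = (0.17548, 0.74519, 1.00000)
Kv2 = (1.38702, 8.61058, 10.58654); divide by 10.58654 → v3 = (0.13102, 0.81335, 1.00000)
Requested entry of v3: 577/4404 = 0.1310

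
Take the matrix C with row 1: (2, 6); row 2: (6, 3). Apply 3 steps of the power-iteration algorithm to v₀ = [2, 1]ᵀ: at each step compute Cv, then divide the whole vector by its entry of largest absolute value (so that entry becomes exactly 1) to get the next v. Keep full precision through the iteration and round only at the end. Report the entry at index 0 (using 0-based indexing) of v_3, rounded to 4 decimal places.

0.8718

Cv0 = (10.00000, 15.00000); divide by 15.00000 → v1 = (0.66667, 1.00000)
Cv1 = (7.33333, 7.00000); divide by 7.33333 → v2 = (1.00000, 0.95455)
Cv2 = (7.72727, 8.86364); divide by 8.86364 → v3 = (0.87179, 1.00000)
Requested entry of v3: 850/975 = 0.8718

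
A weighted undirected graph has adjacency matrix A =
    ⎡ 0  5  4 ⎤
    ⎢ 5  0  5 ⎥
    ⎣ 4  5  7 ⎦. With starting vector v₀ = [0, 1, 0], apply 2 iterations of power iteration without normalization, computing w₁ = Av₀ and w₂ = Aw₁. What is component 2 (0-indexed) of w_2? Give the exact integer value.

55

w1 = Av₀ = (0·0 + 5·1 + 4·0; 5·0 + 0·1 + 5·0; 4·0 + 5·1 + 7·0) = (5, 0, 5)
w2 = Aw1 = (0·5 + 5·0 + 4·5; 5·5 + 0·0 + 5·5; 4·5 + 5·0 + 7·5) = (20, 50, 55)
The requested component of w2 is 55.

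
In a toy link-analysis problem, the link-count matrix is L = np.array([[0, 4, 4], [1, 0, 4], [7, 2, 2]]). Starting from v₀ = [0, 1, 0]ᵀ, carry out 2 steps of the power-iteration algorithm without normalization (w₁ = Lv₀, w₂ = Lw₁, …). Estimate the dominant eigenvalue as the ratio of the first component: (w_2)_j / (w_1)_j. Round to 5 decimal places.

2.00000

w1 = Lv₀ = (0·0 + 4·1 + 4·0; 1·0 + 0·1 + 4·0; 7·0 + 2·1 + 2·0) = (4, 0, 2)
w2 = Lw1 = (0·4 + 4·0 + 4·2; 1·4 + 0·0 + 4·2; 7·4 + 2·0 + 2·2) = (8, 12, 32)
Ratio at component: 8 / 4 = 2.00000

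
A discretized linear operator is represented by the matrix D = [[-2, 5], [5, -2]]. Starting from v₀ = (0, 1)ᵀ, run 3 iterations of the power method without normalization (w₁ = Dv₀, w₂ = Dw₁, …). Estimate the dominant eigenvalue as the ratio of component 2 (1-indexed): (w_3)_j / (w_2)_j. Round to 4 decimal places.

λ ≈ -5.4483

w1 = Dv₀ = ((-2)·0 + 5·1; 5·0 + (-2)·1) = (5, -2)
w2 = Dw1 = ((-2)·5 + 5·(-2); 5·5 + (-2)·(-2)) = (-20, 29)
w3 = Dw2 = (185, -158)
Ratio at component: -158 / 29 = -5.4483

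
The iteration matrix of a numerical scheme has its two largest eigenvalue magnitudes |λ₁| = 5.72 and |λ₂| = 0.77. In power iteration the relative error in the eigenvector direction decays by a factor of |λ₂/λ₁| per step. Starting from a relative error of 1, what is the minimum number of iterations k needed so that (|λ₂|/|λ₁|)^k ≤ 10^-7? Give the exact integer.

9

|λ₂/λ₁| = 0.77/5.72 = 0.13462
Need k ≥ ln(10^-7) / ln(0.13462) = -16.1181 / -2.0053 ≈ 8.038
Smallest integer k satisfying the bound: 9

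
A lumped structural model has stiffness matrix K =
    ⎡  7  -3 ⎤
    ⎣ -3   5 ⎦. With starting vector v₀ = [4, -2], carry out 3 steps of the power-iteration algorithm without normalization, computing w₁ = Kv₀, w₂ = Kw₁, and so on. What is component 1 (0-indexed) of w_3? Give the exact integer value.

-1972

w1 = Kv₀ = (7·4 + (-3)·(-2); (-3)·4 + 5·(-2)) = (34, -22)
w2 = Kw1 = (7·34 + (-3)·(-22); (-3)·34 + 5·(-22)) = (304, -212)
w3 = Kw2 = (2764, -1972)
The requested component of w3 is -1972.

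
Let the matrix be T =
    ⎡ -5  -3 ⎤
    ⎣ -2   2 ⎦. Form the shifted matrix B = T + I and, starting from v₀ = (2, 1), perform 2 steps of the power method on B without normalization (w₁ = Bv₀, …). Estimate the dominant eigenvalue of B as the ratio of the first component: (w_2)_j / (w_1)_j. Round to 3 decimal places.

B = T + I has rows (-4, -3); (-2, 3)
w1 = Bv₀ = ((-4)·2 + (-3)·1; (-2)·2 + 3·1) = (-11, -1)
w2 = Bw1 = ((-4)·(-11) + (-3)·(-1); (-2)·(-11) + 3·(-1)) = (47, 19)
Ratio: 47/-11 = -4.273

-4.273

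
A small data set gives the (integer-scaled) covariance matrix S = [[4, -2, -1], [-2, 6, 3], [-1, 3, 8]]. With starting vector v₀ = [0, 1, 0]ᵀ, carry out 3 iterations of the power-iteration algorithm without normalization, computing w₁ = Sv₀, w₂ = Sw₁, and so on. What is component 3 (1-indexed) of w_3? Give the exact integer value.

522

w1 = Sv₀ = (-2, 6, 3)
w2 = Sw1 = (-23, 49, 44)
w3 = Sw2 = (-234, 472, 522)
The requested component of w3 is 522.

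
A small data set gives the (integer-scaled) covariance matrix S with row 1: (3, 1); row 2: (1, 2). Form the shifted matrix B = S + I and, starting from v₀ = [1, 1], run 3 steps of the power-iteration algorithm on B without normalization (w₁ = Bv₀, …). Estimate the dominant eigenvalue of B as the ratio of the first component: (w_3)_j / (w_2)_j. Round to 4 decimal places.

4.7083

B = S + I has rows (4, 1); (1, 3)
w1 = Bv₀ = (4·1 + 1·1; 1·1 + 3·1) = (5, 4)
w2 = Bw1 = (4·5 + 1·4; 1·5 + 3·4) = (24, 17)
w3 = Bw2 = (113, 75)
Ratio: 113/24 = 4.7083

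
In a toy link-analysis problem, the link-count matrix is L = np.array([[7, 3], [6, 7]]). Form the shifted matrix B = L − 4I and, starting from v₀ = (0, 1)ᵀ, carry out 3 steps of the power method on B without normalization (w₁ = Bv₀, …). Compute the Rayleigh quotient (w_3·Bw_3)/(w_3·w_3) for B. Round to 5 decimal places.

B = L − 4I has rows (3, 3); (6, 3)
w1 = Bv₀ = (3, 3)
w2 = Bw1 = (18, 27)
w3 = Bw2 = (135, 189)
Bw3 = (972, 1377)
w3·Bw3 = 391473; w3·w3 = 53946; μ ≈ 391473/53946 = 7.25676

7.25676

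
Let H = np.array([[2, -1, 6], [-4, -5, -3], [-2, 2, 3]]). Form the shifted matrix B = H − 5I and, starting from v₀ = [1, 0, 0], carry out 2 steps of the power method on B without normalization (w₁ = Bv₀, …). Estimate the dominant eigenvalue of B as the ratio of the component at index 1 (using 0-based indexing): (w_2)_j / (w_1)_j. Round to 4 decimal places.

B = H − 5I has rows (-3, -1, 6); (-4, -10, -3); (-2, 2, -2)
w1 = Bv₀ = (-3, -4, -2)
w2 = Bw1 = (1, 58, 2)
Ratio: 58/-4 = -14.5000

μ ≈ -14.5000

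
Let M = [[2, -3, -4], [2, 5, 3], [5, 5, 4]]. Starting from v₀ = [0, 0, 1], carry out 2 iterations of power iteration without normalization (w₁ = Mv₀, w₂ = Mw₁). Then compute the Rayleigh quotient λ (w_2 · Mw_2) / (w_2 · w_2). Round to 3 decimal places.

4.076

w1 = Mv₀ = (2·0 + (-3)·0 + (-4)·1; 2·0 + 5·0 + 3·1; 5·0 + 5·0 + 4·1) = (-4, 3, 4)
w2 = Mw1 = (2·(-4) + (-3)·3 + (-4)·4; 2·(-4) + 5·3 + 3·4; 5·(-4) + 5·3 + 4·4) = (-33, 19, 11)
Mw2 = (-167, 62, -26)
w2·Mw2 = (-33)·(-167) + 19·62 + 11·(-26) = 6403; w2·w2 = (-33)·(-33) + 19·19 + 11·11 = 1571
λ ≈ 6403/1571 = 4.076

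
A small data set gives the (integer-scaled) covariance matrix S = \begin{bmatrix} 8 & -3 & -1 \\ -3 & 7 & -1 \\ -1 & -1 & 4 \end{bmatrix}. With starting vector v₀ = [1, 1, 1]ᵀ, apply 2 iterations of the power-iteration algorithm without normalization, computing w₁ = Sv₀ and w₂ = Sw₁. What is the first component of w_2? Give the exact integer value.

21

w1 = Sv₀ = (8·1 + (-3)·1 + (-1)·1; (-3)·1 + 7·1 + (-1)·1; (-1)·1 + (-1)·1 + 4·1) = (4, 3, 2)
w2 = Sw1 = (8·4 + (-3)·3 + (-1)·2; (-3)·4 + 7·3 + (-1)·2; (-1)·4 + (-1)·3 + 4·2) = (21, 7, 1)
The requested component of w2 is 21.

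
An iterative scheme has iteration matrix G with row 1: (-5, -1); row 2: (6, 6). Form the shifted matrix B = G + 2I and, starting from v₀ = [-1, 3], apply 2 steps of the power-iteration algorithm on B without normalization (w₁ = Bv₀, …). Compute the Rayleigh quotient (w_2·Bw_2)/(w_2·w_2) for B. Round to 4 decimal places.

B = G + 2I has rows (-3, -1); (6, 8)
w1 = Bv₀ = ((-3)·(-1) + (-1)·3; 6·(-1) + 8·3) = (0, 18)
w2 = Bw1 = ((-3)·0 + (-1)·18; 6·0 + 8·18) = (-18, 144)
Bw2 = (-90, 1044)
w2·Bw2 = 151956; w2·w2 = 21060; μ ≈ 151956/21060 = 7.2154

7.2154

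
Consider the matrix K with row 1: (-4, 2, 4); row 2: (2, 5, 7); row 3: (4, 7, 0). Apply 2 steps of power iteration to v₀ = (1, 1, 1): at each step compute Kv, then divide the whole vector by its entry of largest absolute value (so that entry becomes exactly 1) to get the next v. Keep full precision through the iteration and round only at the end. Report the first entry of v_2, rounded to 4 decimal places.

Kv0 = (2.00000, 14.00000, 11.00000); divide by 14.00000 → v1 = (0.14286, 1.00000, 0.78571)
Kv1 = (4.57143, 10.78571, 7.57143); divide by 10.78571 → v2 = (0.42384, 1.00000, 0.70199)
Requested entry of v2: 64/151 = 0.4238

0.4238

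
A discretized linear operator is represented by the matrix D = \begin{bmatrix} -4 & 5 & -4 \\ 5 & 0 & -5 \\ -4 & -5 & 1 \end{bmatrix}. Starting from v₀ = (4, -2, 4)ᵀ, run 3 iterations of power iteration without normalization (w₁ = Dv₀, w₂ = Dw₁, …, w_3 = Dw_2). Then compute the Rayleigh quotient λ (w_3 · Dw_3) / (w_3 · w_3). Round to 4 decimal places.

w1 = Dv₀ = ((-4)·4 + 5·(-2) + (-4)·4; 5·4 + 0·(-2) + (-5)·4; (-4)·4 + (-5)·(-2) + 1·4) = (-42, 0, -2)
w2 = Dw1 = ((-4)·(-42) + 5·0 + (-4)·(-2); 5·(-42) + 0·0 + (-5)·(-2); (-4)·(-42) + (-5)·0 + 1·(-2)) = (176, -200, 166)
w3 = Dw2 = (-2368, 50, 462)
Dw3 = (7874, -14150, 9684)
w3·Dw3 = (-2368)·7874 + 50·(-14150) + 462·9684 = -14879124; w3·w3 = (-2368)·(-2368) + 50·50 + 462·462 = 5823368
λ ≈ -14879124/5823368 = -2.5551

-2.5551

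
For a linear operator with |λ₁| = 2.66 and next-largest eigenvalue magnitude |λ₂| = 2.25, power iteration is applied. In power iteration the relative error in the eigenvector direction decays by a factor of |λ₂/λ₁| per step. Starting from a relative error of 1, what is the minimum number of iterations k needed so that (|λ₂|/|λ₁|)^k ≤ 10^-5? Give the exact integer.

69

|λ₂/λ₁| = 2.25/2.66 = 0.84586
Need k ≥ ln(10^-5) / ln(0.84586) = -11.5129 / -0.1674 ≈ 68.777
Smallest integer k satisfying the bound: 69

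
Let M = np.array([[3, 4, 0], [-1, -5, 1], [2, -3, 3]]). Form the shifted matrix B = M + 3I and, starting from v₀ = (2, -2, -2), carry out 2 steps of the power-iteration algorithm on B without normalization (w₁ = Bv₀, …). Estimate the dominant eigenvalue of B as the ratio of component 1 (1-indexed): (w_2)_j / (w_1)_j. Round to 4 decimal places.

μ ≈ 6.0000

B = M + 3I has rows (6, 4, 0); (-1, -2, 1); (2, -3, 6)
w1 = Bv₀ = (4, 0, -2)
w2 = Bw1 = (24, -6, -4)
Ratio: 24/4 = 6.0000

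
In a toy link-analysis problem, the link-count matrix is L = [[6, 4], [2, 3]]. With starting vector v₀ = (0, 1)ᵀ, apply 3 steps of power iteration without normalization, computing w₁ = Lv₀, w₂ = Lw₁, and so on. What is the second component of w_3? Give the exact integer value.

123

w1 = Lv₀ = (6·0 + 4·1; 2·0 + 3·1) = (4, 3)
w2 = Lw1 = (6·4 + 4·3; 2·4 + 3·3) = (36, 17)
w3 = Lw2 = (284, 123)
The requested component of w3 is 123.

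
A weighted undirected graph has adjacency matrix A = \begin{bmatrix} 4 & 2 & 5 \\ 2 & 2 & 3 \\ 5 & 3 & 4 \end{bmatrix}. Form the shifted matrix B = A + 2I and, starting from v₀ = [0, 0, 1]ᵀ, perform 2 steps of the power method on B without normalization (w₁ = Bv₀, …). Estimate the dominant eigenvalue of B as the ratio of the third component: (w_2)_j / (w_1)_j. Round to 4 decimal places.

μ ≈ 11.6667

B = A + 2I has rows (6, 2, 5); (2, 4, 3); (5, 3, 6)
w1 = Bv₀ = (5, 3, 6)
w2 = Bw1 = (66, 40, 70)
Ratio: 70/6 = 11.6667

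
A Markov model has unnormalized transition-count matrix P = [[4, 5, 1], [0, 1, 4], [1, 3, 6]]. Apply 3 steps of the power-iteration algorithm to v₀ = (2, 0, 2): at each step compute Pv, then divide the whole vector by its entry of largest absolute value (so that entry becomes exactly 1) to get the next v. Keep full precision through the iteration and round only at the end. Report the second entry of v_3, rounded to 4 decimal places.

Pv0 = (10.00000, 8.00000, 14.00000); divide by 14.00000 → v1 = (0.71429, 0.57143, 1.00000)
Pv1 = (6.71429, 4.57143, 8.42857); divide by 8.42857 → v2 = (0.79661, 0.54237, 1.00000)
Pv2 = (6.89831, 4.54237, 8.42373); divide by 8.42373 → v3 = (0.81891, 0.53924, 1.00000)
Requested entry of v3: 536/994 = 0.5392

0.5392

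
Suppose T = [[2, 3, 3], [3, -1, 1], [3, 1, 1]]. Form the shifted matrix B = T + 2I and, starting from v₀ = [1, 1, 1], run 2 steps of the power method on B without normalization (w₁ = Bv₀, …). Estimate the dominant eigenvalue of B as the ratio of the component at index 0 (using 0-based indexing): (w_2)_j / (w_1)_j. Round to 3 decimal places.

B = T + 2I has rows (4, 3, 3); (3, 1, 1); (3, 1, 3)
w1 = Bv₀ = (10, 5, 7)
w2 = Bw1 = (76, 42, 56)
Ratio: 76/10 = 7.600

μ ≈ 7.600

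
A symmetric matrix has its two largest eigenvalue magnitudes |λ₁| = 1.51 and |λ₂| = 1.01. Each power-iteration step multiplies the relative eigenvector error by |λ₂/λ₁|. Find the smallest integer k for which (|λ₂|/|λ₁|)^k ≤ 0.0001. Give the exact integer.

23

|λ₂/λ₁| = 1.01/1.51 = 0.66887
Need k ≥ ln(0.0001) / ln(0.66887) = -9.2103 / -0.4022 ≈ 22.902
Smallest integer k satisfying the bound: 23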